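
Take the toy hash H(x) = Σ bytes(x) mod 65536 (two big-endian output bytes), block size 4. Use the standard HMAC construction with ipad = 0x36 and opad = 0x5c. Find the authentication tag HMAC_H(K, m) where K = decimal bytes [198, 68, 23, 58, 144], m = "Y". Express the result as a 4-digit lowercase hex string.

Key decimal bytes [198, 68, 23, 58, 144] = c6 44 17 3a 90 is 5 bytes > B = 4, so hash it first: H(key) = 01 eb, then zero-pad to 4 bytes: K' = 01 eb 00 00.
K' ⊕ ipad = 37 dd 36 36.  K' ⊕ opad = 5d b7 5c 5c.
Inner input = (K'⊕ipad) ∥ m = 37 dd 36 36 ∥ 59.
Inner hash: sum = 55+221+54+54+89 = 473 → 01 d9.
Outer input = (K'⊕opad) ∥ inner = 5d b7 5c 5c ∥ 01 d9.
Outer hash (tag): sum = 93+183+92+92+1+217 = 678 → 02 a6.

02a6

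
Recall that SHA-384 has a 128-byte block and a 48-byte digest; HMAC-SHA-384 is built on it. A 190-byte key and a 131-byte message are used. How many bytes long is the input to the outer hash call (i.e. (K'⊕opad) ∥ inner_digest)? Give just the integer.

176

Key is 190 > 128 bytes, so it is hashed to 48 bytes then zero-padded to 128: |K'| = 128.
Outer input = (K'⊕opad) ∥ H(inner) → 128 + 48 = 176 bytes.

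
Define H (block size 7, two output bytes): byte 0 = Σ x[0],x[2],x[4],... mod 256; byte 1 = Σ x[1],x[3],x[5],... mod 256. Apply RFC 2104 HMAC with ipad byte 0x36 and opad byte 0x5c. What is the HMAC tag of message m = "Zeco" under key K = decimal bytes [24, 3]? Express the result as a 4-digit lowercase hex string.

b6bb

Key decimal bytes [24, 3] = 18 03 is 2 bytes ≤ B = 7; zero-pad to 7 bytes: K' = 18 03 00 00 00 00 00.
K' ⊕ ipad = 2e 35 36 36 36 36 36.  K' ⊕ opad = 44 5f 5c 5c 5c 5c 5c.
Inner input = (K'⊕ipad) ∥ m = 2e 35 36 36 36 36 36 ∥ 5a 65 63 6f.
Inner hash: even-index sum = 420 mod 256 = 164; odd-index sum = 350 mod 256 = 94 → a4 5e.
Outer input = (K'⊕opad) ∥ inner = 44 5f 5c 5c 5c 5c 5c ∥ a4 5e.
Outer hash (tag): even-index sum = 438 mod 256 = 182; odd-index sum = 443 mod 256 = 187 → b6 bb.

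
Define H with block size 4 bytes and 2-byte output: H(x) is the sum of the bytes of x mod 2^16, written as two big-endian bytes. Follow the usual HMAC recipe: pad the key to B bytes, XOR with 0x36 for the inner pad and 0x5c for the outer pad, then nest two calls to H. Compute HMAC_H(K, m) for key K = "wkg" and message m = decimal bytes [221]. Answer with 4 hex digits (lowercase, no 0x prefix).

00fd

Key "wkg" = 77 6b 67 is 3 bytes ≤ B = 4; zero-pad to 4 bytes: K' = 77 6b 67 00.
K' ⊕ ipad = 41 5d 51 36.  K' ⊕ opad = 2b 37 3b 5c.
Inner input = (K'⊕ipad) ∥ m = 41 5d 51 36 ∥ dd.
Inner hash: sum = 65+93+81+54+221 = 514 → 02 02.
Outer input = (K'⊕opad) ∥ inner = 2b 37 3b 5c ∥ 02 02.
Outer hash (tag): sum = 43+55+59+92+2+2 = 253 → 00 fd.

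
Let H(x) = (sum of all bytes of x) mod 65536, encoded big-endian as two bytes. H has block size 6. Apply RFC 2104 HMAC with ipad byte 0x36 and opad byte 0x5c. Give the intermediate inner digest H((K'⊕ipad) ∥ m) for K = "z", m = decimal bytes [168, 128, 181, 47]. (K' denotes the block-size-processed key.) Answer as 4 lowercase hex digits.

0366

Key "z" = 7a is 1 byte ≤ B = 6; zero-pad to 6 bytes: K' = 7a 00 00 00 00 00.
K' ⊕ ipad = 4c 36 36 36 36 36.
Inner input = 4c 36 36 36 36 36 ∥ a8 80 b5 2f.
Inner hash: sum = 76+54+54+54+54+54+168+128+181+47 = 870 → 03 66.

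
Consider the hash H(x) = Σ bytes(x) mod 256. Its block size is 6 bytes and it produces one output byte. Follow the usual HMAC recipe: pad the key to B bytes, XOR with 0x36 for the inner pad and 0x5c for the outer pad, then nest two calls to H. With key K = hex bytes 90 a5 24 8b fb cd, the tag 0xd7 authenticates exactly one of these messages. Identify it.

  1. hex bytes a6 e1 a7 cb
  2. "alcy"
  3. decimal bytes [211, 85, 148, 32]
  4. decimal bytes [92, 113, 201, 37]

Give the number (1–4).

Key hex bytes 90 a5 24 8b fb cd is exactly B = 6 bytes: K' = 90 a5 24 8b fb cd.
K' ⊕ ipad = a6 93 12 bd cd fb; K' ⊕ opad = cc f9 78 d7 a7 91.
m1: inner = H(a6 93 12 bd cd fb a6 e1 a7 cb) = c9; tag = H(cc f9 78 d7 a7 91 c9) = 15
m2: inner = H(a6 93 12 bd cd fb 61 6c 63 79) = 79; tag = H(cc f9 78 d7 a7 91 79) = c5
m3: inner = H(a6 93 12 bd cd fb d3 55 94 20) = ac; tag = H(cc f9 78 d7 a7 91 ac) = f8
m4: inner = H(a6 93 12 bd cd fb 5c 71 c9 25) = 8b; tag = H(cc f9 78 d7 a7 91 8b) = d7 ← matches

4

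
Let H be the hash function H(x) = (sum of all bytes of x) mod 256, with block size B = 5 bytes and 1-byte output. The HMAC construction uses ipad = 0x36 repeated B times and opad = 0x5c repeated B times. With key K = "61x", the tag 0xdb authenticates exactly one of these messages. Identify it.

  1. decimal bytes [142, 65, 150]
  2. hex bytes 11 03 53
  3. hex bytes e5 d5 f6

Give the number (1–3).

2

Key "61x" = 36 31 78 is 3 bytes ≤ B = 5; zero-pad to 5 bytes: K' = 36 31 78 00 00.
K' ⊕ ipad = 00 07 4e 36 36; K' ⊕ opad = 6a 6d 24 5c 5c.
m1: inner = H(00 07 4e 36 36 8e 41 96) = 26; tag = H(6a 6d 24 5c 5c 26) = d9
m2: inner = H(00 07 4e 36 36 11 03 53) = 28; tag = H(6a 6d 24 5c 5c 28) = db ← matches
m3: inner = H(00 07 4e 36 36 e5 d5 f6) = 71; tag = H(6a 6d 24 5c 5c 71) = 24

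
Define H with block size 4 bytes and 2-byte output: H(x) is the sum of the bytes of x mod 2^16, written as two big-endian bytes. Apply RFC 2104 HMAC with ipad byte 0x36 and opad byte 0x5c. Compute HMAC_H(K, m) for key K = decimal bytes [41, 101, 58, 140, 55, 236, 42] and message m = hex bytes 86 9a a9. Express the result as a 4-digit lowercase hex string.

0216

Key decimal bytes [41, 101, 58, 140, 55, 236, 42] = 29 65 3a 8c 37 ec 2a is 7 bytes > B = 4, so hash it first: H(key) = 02 a1, then zero-pad to 4 bytes: K' = 02 a1 00 00.
K' ⊕ ipad = 34 97 36 36.  K' ⊕ opad = 5e fd 5c 5c.
Inner input = (K'⊕ipad) ∥ m = 34 97 36 36 ∥ 86 9a a9.
Inner hash: sum = 52+151+54+54+134+154+169 = 768 → 03 00.
Outer input = (K'⊕opad) ∥ inner = 5e fd 5c 5c ∥ 03 00.
Outer hash (tag): sum = 94+253+92+92+3+0 = 534 → 02 16.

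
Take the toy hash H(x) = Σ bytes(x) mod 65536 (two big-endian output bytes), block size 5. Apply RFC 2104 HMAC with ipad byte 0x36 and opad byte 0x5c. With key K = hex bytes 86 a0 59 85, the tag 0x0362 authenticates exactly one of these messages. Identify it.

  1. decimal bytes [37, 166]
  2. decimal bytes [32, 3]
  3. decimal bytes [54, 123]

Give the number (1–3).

3

Key hex bytes 86 a0 59 85 is 4 bytes ≤ B = 5; zero-pad to 5 bytes: K' = 86 a0 59 85 00.
K' ⊕ ipad = b0 96 6f b3 36; K' ⊕ opad = da fc 05 d9 5c.
m1: inner = H(b0 96 6f b3 36 25 a6) = 03 69; tag = H(da fc 05 d9 5c 03 69) = 037c
m2: inner = H(b0 96 6f b3 36 20 03) = 02 c1; tag = H(da fc 05 d9 5c 02 c1) = 03d3
m3: inner = H(b0 96 6f b3 36 36 7b) = 03 4f; tag = H(da fc 05 d9 5c 03 4f) = 0362 ← matches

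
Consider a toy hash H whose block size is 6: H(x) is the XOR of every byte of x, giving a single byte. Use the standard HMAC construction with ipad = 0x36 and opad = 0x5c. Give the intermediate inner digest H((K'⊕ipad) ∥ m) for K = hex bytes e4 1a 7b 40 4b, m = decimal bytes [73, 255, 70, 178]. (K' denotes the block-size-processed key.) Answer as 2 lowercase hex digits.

cc

Key hex bytes e4 1a 7b 40 4b is 5 bytes ≤ B = 6; zero-pad to 6 bytes: K' = e4 1a 7b 40 4b 00.
K' ⊕ ipad = d2 2c 4d 76 7d 36.
Inner input = d2 2c 4d 76 7d 36 ∥ 49 ff 46 b2.
Inner hash: XOR d2⊕2c⊕4d⊕76⊕7d⊕36⊕49⊕ff⊕46⊕b2 = cc.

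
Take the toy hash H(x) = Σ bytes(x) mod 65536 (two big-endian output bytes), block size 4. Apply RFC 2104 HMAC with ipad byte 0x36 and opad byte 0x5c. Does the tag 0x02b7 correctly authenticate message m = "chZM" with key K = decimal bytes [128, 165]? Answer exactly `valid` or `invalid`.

Key decimal bytes [128, 165] = 80 a5 is 2 bytes ≤ B = 4; zero-pad to 4 bytes: K' = 80 a5 00 00.
K' ⊕ ipad = b6 93 36 36; K' ⊕ opad = dc f9 5c 5c.
Inner hash: sum = 182+147+54+54+99+104+90+77 = 807 → 03 27.
Outer hash (recomputed tag): sum = 220+249+92+92+3+39 = 695 → 02 b7.
Recomputed tag = 02b7; claimed = 02b7 → match.

valid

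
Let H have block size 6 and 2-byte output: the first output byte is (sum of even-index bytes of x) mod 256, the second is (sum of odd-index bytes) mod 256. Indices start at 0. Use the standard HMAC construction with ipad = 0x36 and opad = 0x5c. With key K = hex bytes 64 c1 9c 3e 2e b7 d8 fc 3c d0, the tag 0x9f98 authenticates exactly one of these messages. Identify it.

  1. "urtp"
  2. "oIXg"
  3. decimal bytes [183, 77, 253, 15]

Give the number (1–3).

1

Key hex bytes 64 c1 9c 3e 2e b7 d8 fc 3c d0 is 10 bytes > B = 6, so hash it first: H(key) = 42 82, then zero-pad to 6 bytes: K' = 42 82 00 00 00 00.
K' ⊕ ipad = 74 b4 36 36 36 36; K' ⊕ opad = 1e de 5c 5c 5c 5c.
m1: inner = H(74 b4 36 36 36 36 75 72 74 70) = c9 02; tag = H(1e de 5c 5c 5c 5c c9 02) = 9f98 ← matches
m2: inner = H(74 b4 36 36 36 36 6f 49 58 67) = a7 d0; tag = H(1e de 5c 5c 5c 5c a7 d0) = 7d66
m3: inner = H(74 b4 36 36 36 36 b7 4d fd 0f) = 94 7c; tag = H(1e de 5c 5c 5c 5c 94 7c) = 6a12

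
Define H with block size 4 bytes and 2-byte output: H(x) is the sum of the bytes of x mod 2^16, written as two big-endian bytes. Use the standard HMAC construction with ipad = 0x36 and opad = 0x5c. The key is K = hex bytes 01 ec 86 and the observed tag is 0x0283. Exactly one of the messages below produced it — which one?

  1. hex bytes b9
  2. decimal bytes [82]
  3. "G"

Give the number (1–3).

Key hex bytes 01 ec 86 is 3 bytes ≤ B = 4; zero-pad to 4 bytes: K' = 01 ec 86 00.
K' ⊕ ipad = 37 da b0 36; K' ⊕ opad = 5d b0 da 5c.
m1: inner = H(37 da b0 36 b9) = 02 b0; tag = H(5d b0 da 5c 02 b0) = 02f5
m2: inner = H(37 da b0 36 52) = 02 49; tag = H(5d b0 da 5c 02 49) = 028e
m3: inner = H(37 da b0 36 47) = 02 3e; tag = H(5d b0 da 5c 02 3e) = 0283 ← matches

3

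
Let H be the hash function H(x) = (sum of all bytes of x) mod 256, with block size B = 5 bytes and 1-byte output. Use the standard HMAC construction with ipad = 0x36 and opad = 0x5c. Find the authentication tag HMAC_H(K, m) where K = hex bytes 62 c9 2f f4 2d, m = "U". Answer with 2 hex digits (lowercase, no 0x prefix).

Key hex bytes 62 c9 2f f4 2d is exactly B = 5 bytes: K' = 62 c9 2f f4 2d.
K' ⊕ ipad = 54 ff 19 c2 1b.  K' ⊕ opad = 3e 95 73 a8 71.
Inner input = (K'⊕ipad) ∥ m = 54 ff 19 c2 1b ∥ 55.
Inner hash: sum = 84+255+25+194+27+85 = 670; mod 256 = 158 → 9e.
Outer input = (K'⊕opad) ∥ inner = 3e 95 73 a8 71 ∥ 9e.
Outer hash (tag): sum = 62+149+115+168+113+158 = 765; mod 256 = 253 → fd.

fd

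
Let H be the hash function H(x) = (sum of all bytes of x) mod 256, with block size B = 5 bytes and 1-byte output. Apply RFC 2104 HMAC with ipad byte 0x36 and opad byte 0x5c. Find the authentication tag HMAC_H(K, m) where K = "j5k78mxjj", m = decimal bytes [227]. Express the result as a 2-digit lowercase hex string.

Key "j5k78mxjj" = 6a 35 6b 37 38 6d 78 6a 6a is 9 bytes > B = 5, so hash it first: H(key) = 32, then zero-pad to 5 bytes: K' = 32 00 00 00 00.
K' ⊕ ipad = 04 36 36 36 36.  K' ⊕ opad = 6e 5c 5c 5c 5c.
Inner input = (K'⊕ipad) ∥ m = 04 36 36 36 36 ∥ e3.
Inner hash: sum = 4+54+54+54+54+227 = 447; mod 256 = 191 → bf.
Outer input = (K'⊕opad) ∥ inner = 6e 5c 5c 5c 5c ∥ bf.
Outer hash (tag): sum = 110+92+92+92+92+191 = 669; mod 256 = 157 → 9d.

9d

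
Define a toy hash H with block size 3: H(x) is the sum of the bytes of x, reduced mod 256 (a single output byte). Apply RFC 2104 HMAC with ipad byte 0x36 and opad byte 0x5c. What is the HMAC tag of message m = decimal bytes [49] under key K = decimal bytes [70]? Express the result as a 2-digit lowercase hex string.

df

Key decimal bytes [70] = 46 is 1 byte ≤ B = 3; zero-pad to 3 bytes: K' = 46 00 00.
K' ⊕ ipad = 70 36 36.  K' ⊕ opad = 1a 5c 5c.
Inner input = (K'⊕ipad) ∥ m = 70 36 36 ∥ 31.
Inner hash: sum = 112+54+54+49 = 269; mod 256 = 13 → 0d.
Outer input = (K'⊕opad) ∥ inner = 1a 5c 5c ∥ 0d.
Outer hash (tag): sum = 26+92+92+13 = 223 → df.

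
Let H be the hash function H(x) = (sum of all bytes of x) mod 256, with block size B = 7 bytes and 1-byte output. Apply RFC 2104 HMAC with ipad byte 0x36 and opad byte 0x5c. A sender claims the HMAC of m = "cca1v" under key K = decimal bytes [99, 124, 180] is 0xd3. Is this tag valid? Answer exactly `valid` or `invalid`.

invalid

Key decimal bytes [99, 124, 180] = 63 7c b4 is 3 bytes ≤ B = 7; zero-pad to 7 bytes: K' = 63 7c b4 00 00 00 00.
K' ⊕ ipad = 55 4a 82 36 36 36 36; K' ⊕ opad = 3f 20 e8 5c 5c 5c 5c.
Inner hash: sum = 85+74+130+54+54+54+54+99+99+97+49+118 = 967; mod 256 = 199 → c7.
Outer hash (recomputed tag): sum = 63+32+232+92+92+92+92+199 = 894; mod 256 = 126 → 7e.
Recomputed tag = 7e; claimed = d3 → mismatch.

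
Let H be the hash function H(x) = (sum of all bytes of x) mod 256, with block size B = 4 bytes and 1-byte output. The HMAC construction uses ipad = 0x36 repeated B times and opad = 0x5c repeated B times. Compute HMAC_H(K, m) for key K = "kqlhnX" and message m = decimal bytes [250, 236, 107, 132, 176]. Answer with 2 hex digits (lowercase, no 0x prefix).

a5

Key "kqlhnX" = 6b 71 6c 68 6e 58 is 6 bytes > B = 4, so hash it first: H(key) = 76, then zero-pad to 4 bytes: K' = 76 00 00 00.
K' ⊕ ipad = 40 36 36 36.  K' ⊕ opad = 2a 5c 5c 5c.
Inner input = (K'⊕ipad) ∥ m = 40 36 36 36 ∥ fa ec 6b 84 b0.
Inner hash: sum = 64+54+54+54+250+236+107+132+176 = 1127; mod 256 = 103 → 67.
Outer input = (K'⊕opad) ∥ inner = 2a 5c 5c 5c ∥ 67.
Outer hash (tag): sum = 42+92+92+92+103 = 421; mod 256 = 165 → a5.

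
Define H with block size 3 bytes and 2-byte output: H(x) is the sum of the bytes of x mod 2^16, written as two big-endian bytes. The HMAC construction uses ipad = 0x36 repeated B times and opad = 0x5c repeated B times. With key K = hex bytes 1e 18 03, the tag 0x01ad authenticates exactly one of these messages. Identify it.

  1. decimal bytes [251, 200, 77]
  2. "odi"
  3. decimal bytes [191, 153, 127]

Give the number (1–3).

Key hex bytes 1e 18 03 is exactly B = 3 bytes: K' = 1e 18 03.
K' ⊕ ipad = 28 2e 35; K' ⊕ opad = 42 44 5f.
m1: inner = H(28 2e 35 fb c8 4d) = 02 9b; tag = H(42 44 5f 02 9b) = 0182
m2: inner = H(28 2e 35 6f 64 69) = 01 c7; tag = H(42 44 5f 01 c7) = 01ad ← matches
m3: inner = H(28 2e 35 bf 99 7f) = 02 62; tag = H(42 44 5f 02 62) = 0149

2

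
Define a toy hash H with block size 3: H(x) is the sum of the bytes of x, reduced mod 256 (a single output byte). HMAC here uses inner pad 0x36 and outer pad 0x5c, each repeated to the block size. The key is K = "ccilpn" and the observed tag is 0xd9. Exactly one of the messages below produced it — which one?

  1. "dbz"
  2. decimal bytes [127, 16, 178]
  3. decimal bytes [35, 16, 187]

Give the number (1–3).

Key "ccilpn" = 63 63 69 6c 70 6e is 6 bytes > B = 3, so hash it first: H(key) = 79, then zero-pad to 3 bytes: K' = 79 00 00.
K' ⊕ ipad = 4f 36 36; K' ⊕ opad = 25 5c 5c.
m1: inner = H(4f 36 36 64 62 7a) = fb; tag = H(25 5c 5c fb) = d8
m2: inner = H(4f 36 36 7f 10 b2) = fc; tag = H(25 5c 5c fc) = d9 ← matches
m3: inner = H(4f 36 36 23 10 bb) = a9; tag = H(25 5c 5c a9) = 86

2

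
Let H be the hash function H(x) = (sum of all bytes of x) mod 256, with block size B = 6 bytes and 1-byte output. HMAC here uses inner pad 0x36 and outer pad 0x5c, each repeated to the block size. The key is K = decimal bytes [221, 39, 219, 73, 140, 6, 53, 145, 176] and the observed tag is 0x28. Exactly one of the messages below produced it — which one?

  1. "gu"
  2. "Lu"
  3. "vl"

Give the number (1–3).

Key decimal bytes [221, 39, 219, 73, 140, 6, 53, 145, 176] = dd 27 db 49 8c 06 35 91 b0 is 9 bytes > B = 6, so hash it first: H(key) = 30, then zero-pad to 6 bytes: K' = 30 00 00 00 00 00.
K' ⊕ ipad = 06 36 36 36 36 36; K' ⊕ opad = 6c 5c 5c 5c 5c 5c.
m1: inner = H(06 36 36 36 36 36 67 75) = f0; tag = H(6c 5c 5c 5c 5c 5c f0) = 28 ← matches
m2: inner = H(06 36 36 36 36 36 4c 75) = d5; tag = H(6c 5c 5c 5c 5c 5c d5) = 0d
m3: inner = H(06 36 36 36 36 36 76 6c) = f6; tag = H(6c 5c 5c 5c 5c 5c f6) = 2e

1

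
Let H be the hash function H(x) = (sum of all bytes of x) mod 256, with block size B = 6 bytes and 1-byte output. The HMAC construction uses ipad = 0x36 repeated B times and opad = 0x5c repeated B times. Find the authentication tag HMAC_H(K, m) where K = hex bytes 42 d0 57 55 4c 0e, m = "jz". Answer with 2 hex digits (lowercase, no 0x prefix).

Key hex bytes 42 d0 57 55 4c 0e is exactly B = 6 bytes: K' = 42 d0 57 55 4c 0e.
K' ⊕ ipad = 74 e6 61 63 7a 38.  K' ⊕ opad = 1e 8c 0b 09 10 52.
Inner input = (K'⊕ipad) ∥ m = 74 e6 61 63 7a 38 ∥ 6a 7a.
Inner hash: sum = 116+230+97+99+122+56+106+122 = 948; mod 256 = 180 → b4.
Outer input = (K'⊕opad) ∥ inner = 1e 8c 0b 09 10 52 ∥ b4.
Outer hash (tag): sum = 30+140+11+9+16+82+180 = 468; mod 256 = 212 → d4.

d4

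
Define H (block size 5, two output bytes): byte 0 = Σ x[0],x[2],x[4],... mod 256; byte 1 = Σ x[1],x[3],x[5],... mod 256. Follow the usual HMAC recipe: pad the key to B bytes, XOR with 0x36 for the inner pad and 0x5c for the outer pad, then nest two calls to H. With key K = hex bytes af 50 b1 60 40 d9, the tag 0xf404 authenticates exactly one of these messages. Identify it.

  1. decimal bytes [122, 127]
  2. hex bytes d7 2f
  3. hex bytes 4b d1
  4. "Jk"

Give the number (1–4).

3

Key hex bytes af 50 b1 60 40 d9 is 6 bytes > B = 5, so hash it first: H(key) = a0 89, then zero-pad to 5 bytes: K' = a0 89 00 00 00.
K' ⊕ ipad = 96 bf 36 36 36; K' ⊕ opad = fc d5 5c 5c 5c.
m1: inner = H(96 bf 36 36 36 7a 7f) = 81 6f; tag = H(fc d5 5c 5c 5c 81 6f) = 23b2
m2: inner = H(96 bf 36 36 36 d7 2f) = 31 cc; tag = H(fc d5 5c 5c 5c 31 cc) = 8062
m3: inner = H(96 bf 36 36 36 4b d1) = d3 40; tag = H(fc d5 5c 5c 5c d3 40) = f404 ← matches
m4: inner = H(96 bf 36 36 36 4a 6b) = 6d 3f; tag = H(fc d5 5c 5c 5c 6d 3f) = f39e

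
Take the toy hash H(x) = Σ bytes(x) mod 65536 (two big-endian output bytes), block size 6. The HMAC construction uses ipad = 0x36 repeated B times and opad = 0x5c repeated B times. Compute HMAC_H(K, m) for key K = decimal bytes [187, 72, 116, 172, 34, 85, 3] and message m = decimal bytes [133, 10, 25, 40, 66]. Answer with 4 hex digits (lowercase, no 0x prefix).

035a

Key decimal bytes [187, 72, 116, 172, 34, 85, 3] = bb 48 74 ac 22 55 03 is 7 bytes > B = 6, so hash it first: H(key) = 02 9d, then zero-pad to 6 bytes: K' = 02 9d 00 00 00 00.
K' ⊕ ipad = 34 ab 36 36 36 36.  K' ⊕ opad = 5e c1 5c 5c 5c 5c.
Inner input = (K'⊕ipad) ∥ m = 34 ab 36 36 36 36 ∥ 85 0a 19 28 42.
Inner hash: sum = 52+171+54+54+54+54+133+10+25+40+66 = 713 → 02 c9.
Outer input = (K'⊕opad) ∥ inner = 5e c1 5c 5c 5c 5c ∥ 02 c9.
Outer hash (tag): sum = 94+193+92+92+92+92+2+201 = 858 → 03 5a.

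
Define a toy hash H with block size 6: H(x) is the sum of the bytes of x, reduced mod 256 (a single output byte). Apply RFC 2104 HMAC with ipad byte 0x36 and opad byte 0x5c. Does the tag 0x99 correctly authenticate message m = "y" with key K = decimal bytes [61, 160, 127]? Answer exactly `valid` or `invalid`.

valid

Key decimal bytes [61, 160, 127] = 3d a0 7f is 3 bytes ≤ B = 6; zero-pad to 6 bytes: K' = 3d a0 7f 00 00 00.
K' ⊕ ipad = 0b 96 49 36 36 36; K' ⊕ opad = 61 fc 23 5c 5c 5c.
Inner hash: sum = 11+150+73+54+54+54+121 = 517; mod 256 = 5 → 05.
Outer hash (recomputed tag): sum = 97+252+35+92+92+92+5 = 665; mod 256 = 153 → 99.
Recomputed tag = 99; claimed = 99 → match.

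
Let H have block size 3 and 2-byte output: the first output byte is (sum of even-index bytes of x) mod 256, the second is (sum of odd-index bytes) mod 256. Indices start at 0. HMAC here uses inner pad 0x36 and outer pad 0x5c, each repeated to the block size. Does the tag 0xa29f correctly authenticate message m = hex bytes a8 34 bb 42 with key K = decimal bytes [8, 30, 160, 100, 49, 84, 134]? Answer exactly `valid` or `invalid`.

valid

Key decimal bytes [8, 30, 160, 100, 49, 84, 134] = 08 1e a0 64 31 54 86 is 7 bytes > B = 3, so hash it first: H(key) = 5f d6, then zero-pad to 3 bytes: K' = 5f d6 00.
K' ⊕ ipad = 69 e0 36; K' ⊕ opad = 03 8a 5c.
Inner hash: even-index sum = 277 mod 256 = 21; odd-index sum = 579 mod 256 = 67 → 15 43.
Outer hash (recomputed tag): even-index sum = 162 mod 256 = 162; odd-index sum = 159 mod 256 = 159 → a2 9f.
Recomputed tag = a29f; claimed = a29f → match.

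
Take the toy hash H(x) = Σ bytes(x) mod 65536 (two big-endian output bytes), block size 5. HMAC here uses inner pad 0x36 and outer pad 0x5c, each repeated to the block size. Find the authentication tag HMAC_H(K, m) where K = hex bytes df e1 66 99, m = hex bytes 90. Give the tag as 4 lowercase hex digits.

0323

Key hex bytes df e1 66 99 is 4 bytes ≤ B = 5; zero-pad to 5 bytes: K' = df e1 66 99 00.
K' ⊕ ipad = e9 d7 50 af 36.  K' ⊕ opad = 83 bd 3a c5 5c.
Inner input = (K'⊕ipad) ∥ m = e9 d7 50 af 36 ∥ 90.
Inner hash: sum = 233+215+80+175+54+144 = 901 → 03 85.
Outer input = (K'⊕opad) ∥ inner = 83 bd 3a c5 5c ∥ 03 85.
Outer hash (tag): sum = 131+189+58+197+92+3+133 = 803 → 03 23.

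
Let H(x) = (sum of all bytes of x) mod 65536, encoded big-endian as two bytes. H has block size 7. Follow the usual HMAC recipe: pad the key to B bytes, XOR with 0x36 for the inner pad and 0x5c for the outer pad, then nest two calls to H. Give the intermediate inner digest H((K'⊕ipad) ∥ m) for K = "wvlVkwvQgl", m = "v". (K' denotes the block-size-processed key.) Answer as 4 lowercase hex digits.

01d3

Key "wvlVkwvQgl" = 77 76 6c 56 6b 77 76 51 67 6c is 10 bytes > B = 7, so hash it first: H(key) = 04 2b, then zero-pad to 7 bytes: K' = 04 2b 00 00 00 00 00.
K' ⊕ ipad = 32 1d 36 36 36 36 36.
Inner input = 32 1d 36 36 36 36 36 ∥ 76.
Inner hash: sum = 50+29+54+54+54+54+54+118 = 467 → 01 d3.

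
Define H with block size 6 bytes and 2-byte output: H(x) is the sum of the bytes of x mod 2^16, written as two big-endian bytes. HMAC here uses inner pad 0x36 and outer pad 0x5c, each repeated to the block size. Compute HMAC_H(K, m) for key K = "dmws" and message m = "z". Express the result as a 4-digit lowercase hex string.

0196

Key "dmws" = 64 6d 77 73 is 4 bytes ≤ B = 6; zero-pad to 6 bytes: K' = 64 6d 77 73 00 00.
K' ⊕ ipad = 52 5b 41 45 36 36.  K' ⊕ opad = 38 31 2b 2f 5c 5c.
Inner input = (K'⊕ipad) ∥ m = 52 5b 41 45 36 36 ∥ 7a.
Inner hash: sum = 82+91+65+69+54+54+122 = 537 → 02 19.
Outer input = (K'⊕opad) ∥ inner = 38 31 2b 2f 5c 5c ∥ 02 19.
Outer hash (tag): sum = 56+49+43+47+92+92+2+25 = 406 → 01 96.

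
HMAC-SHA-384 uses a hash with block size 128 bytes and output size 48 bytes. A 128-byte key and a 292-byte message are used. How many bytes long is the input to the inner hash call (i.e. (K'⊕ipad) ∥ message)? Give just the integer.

420

Key is 128 ≤ 128 bytes, zero-padded: |K'| = 128.
Inner input = (K'⊕ipad) ∥ m → 128 + 292 = 420 bytes.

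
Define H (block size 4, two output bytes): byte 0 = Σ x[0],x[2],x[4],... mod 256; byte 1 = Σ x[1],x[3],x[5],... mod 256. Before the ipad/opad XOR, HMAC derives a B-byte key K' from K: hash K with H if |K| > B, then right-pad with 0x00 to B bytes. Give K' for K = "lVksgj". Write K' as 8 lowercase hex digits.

|K| = 6 > B = 4, so first hash the key.
H(K): even-index sum = 318 mod 256 = 62; odd-index sum = 307 mod 256 = 51 → 3e 33.
Zero-pad H(K) = 3e 33 to 4 bytes: K' = 3e 33 00 00.

3e330000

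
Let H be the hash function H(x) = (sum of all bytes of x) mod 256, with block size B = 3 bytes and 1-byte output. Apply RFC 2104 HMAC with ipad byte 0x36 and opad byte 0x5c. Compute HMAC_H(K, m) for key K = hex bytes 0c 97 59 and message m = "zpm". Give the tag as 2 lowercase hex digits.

Key hex bytes 0c 97 59 is exactly B = 3 bytes: K' = 0c 97 59.
K' ⊕ ipad = 3a a1 6f.  K' ⊕ opad = 50 cb 05.
Inner input = (K'⊕ipad) ∥ m = 3a a1 6f ∥ 7a 70 6d.
Inner hash: sum = 58+161+111+122+112+109 = 673; mod 256 = 161 → a1.
Outer input = (K'⊕opad) ∥ inner = 50 cb 05 ∥ a1.
Outer hash (tag): sum = 80+203+5+161 = 449; mod 256 = 193 → c1.

c1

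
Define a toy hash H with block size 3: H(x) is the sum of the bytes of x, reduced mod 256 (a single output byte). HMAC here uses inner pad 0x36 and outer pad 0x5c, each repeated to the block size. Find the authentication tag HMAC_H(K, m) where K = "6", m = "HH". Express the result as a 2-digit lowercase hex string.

Key "6" = 36 is 1 byte ≤ B = 3; zero-pad to 3 bytes: K' = 36 00 00.
K' ⊕ ipad = 00 36 36.  K' ⊕ opad = 6a 5c 5c.
Inner input = (K'⊕ipad) ∥ m = 00 36 36 ∥ 48 48.
Inner hash: sum = 0+54+54+72+72 = 252 → fc.
Outer input = (K'⊕opad) ∥ inner = 6a 5c 5c ∥ fc.
Outer hash (tag): sum = 106+92+92+252 = 542; mod 256 = 30 → 1e.

1e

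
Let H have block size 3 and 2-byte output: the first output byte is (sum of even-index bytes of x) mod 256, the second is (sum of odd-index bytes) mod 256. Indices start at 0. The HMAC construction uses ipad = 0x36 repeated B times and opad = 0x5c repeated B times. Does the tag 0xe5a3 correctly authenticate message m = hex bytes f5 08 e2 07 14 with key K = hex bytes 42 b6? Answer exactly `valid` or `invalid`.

Key hex bytes 42 b6 is 2 bytes ≤ B = 3; zero-pad to 3 bytes: K' = 42 b6 00.
K' ⊕ ipad = 74 80 36; K' ⊕ opad = 1e ea 5c.
Inner hash: even-index sum = 185 mod 256 = 185; odd-index sum = 619 mod 256 = 107 → b9 6b.
Outer hash (recomputed tag): even-index sum = 229 mod 256 = 229; odd-index sum = 419 mod 256 = 163 → e5 a3.
Recomputed tag = e5a3; claimed = e5a3 → match.

valid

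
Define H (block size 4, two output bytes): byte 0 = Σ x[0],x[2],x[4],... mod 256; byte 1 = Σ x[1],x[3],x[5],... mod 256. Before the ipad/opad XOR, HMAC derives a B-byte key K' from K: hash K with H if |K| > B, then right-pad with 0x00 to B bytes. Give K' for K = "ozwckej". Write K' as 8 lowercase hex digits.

bb420000

|K| = 7 > B = 4, so first hash the key.
H(K): even-index sum = 443 mod 256 = 187; odd-index sum = 322 mod 256 = 66 → bb 42.
Zero-pad H(K) = bb 42 to 4 bytes: K' = bb 42 00 00.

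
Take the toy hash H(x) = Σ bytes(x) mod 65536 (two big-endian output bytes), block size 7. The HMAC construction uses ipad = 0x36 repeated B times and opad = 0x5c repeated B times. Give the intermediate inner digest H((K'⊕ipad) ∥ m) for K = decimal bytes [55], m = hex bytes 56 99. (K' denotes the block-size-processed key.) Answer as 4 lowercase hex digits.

Key decimal bytes [55] = 37 is 1 byte ≤ B = 7; zero-pad to 7 bytes: K' = 37 00 00 00 00 00 00.
K' ⊕ ipad = 01 36 36 36 36 36 36.
Inner input = 01 36 36 36 36 36 36 ∥ 56 99.
Inner hash: sum = 1+54+54+54+54+54+54+86+153 = 564 → 02 34.

0234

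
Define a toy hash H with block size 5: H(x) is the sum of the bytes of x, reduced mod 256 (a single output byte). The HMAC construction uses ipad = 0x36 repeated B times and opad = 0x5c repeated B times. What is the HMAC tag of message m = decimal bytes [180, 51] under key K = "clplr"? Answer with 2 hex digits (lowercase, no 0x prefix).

73

Key "clplr" = 63 6c 70 6c 72 is exactly B = 5 bytes: K' = 63 6c 70 6c 72.
K' ⊕ ipad = 55 5a 46 5a 44.  K' ⊕ opad = 3f 30 2c 30 2e.
Inner input = (K'⊕ipad) ∥ m = 55 5a 46 5a 44 ∥ b4 33.
Inner hash: sum = 85+90+70+90+68+180+51 = 634; mod 256 = 122 → 7a.
Outer input = (K'⊕opad) ∥ inner = 3f 30 2c 30 2e ∥ 7a.
Outer hash (tag): sum = 63+48+44+48+46+122 = 371; mod 256 = 115 → 73.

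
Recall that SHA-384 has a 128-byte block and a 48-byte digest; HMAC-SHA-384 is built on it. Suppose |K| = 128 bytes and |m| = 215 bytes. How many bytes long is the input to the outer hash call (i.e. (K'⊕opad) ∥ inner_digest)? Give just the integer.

Key is 128 ≤ 128 bytes, zero-padded: |K'| = 128.
Outer input = (K'⊕opad) ∥ H(inner) → 128 + 48 = 176 bytes.

176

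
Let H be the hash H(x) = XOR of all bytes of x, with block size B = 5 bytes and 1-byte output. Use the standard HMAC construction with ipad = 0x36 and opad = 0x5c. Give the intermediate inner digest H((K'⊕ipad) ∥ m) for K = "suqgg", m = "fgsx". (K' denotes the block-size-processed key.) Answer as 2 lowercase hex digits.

4b

Key "suqgg" = 73 75 71 67 67 is exactly B = 5 bytes: K' = 73 75 71 67 67.
K' ⊕ ipad = 45 43 47 51 51.
Inner input = 45 43 47 51 51 ∥ 66 67 73 78.
Inner hash: XOR 45⊕43⊕47⊕51⊕51⊕66⊕67⊕73⊕78 = 4b.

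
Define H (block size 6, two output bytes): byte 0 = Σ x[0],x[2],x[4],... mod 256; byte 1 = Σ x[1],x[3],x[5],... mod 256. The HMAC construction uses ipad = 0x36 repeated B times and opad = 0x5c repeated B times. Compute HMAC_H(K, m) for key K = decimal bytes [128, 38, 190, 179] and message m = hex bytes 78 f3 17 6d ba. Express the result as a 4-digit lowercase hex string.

Key decimal bytes [128, 38, 190, 179] = 80 26 be b3 is 4 bytes ≤ B = 6; zero-pad to 6 bytes: K' = 80 26 be b3 00 00.
K' ⊕ ipad = b6 10 88 85 36 36.  K' ⊕ opad = dc 7a e2 ef 5c 5c.
Inner input = (K'⊕ipad) ∥ m = b6 10 88 85 36 36 ∥ 78 f3 17 6d ba.
Inner hash: even-index sum = 701 mod 256 = 189; odd-index sum = 555 mod 256 = 43 → bd 2b.
Outer input = (K'⊕opad) ∥ inner = dc 7a e2 ef 5c 5c ∥ bd 2b.
Outer hash (tag): even-index sum = 727 mod 256 = 215; odd-index sum = 496 mod 256 = 240 → d7 f0.

d7f0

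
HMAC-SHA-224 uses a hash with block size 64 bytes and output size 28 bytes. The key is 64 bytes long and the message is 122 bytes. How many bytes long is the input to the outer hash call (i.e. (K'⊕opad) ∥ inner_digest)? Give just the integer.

Key is 64 ≤ 64 bytes, zero-padded: |K'| = 64.
Outer input = (K'⊕opad) ∥ H(inner) → 64 + 28 = 92 bytes.

92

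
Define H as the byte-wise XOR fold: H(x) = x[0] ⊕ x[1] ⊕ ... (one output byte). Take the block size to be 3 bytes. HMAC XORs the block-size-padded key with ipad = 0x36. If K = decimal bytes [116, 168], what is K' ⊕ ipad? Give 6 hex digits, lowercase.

Key decimal bytes [116, 168] = 74 a8 is 2 bytes ≤ B = 3; zero-pad to 3 bytes: K' = 74 a8 00.
XOR each byte with 0x36: 74⊕36=42, a8⊕36=9e, 00⊕36=36.

429e36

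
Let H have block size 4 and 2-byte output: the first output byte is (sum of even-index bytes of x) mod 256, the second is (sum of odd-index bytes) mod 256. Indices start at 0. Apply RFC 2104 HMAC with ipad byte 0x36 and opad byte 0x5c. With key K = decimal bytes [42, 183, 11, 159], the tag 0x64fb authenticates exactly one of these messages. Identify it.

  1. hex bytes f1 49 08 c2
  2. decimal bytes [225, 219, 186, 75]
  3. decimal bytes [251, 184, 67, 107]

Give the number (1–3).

Key decimal bytes [42, 183, 11, 159] = 2a b7 0b 9f is exactly B = 4 bytes: K' = 2a b7 0b 9f.
K' ⊕ ipad = 1c 81 3d a9; K' ⊕ opad = 76 eb 57 c3.
m1: inner = H(1c 81 3d a9 f1 49 08 c2) = 52 35; tag = H(76 eb 57 c3 52 35) = 1fe3
m2: inner = H(1c 81 3d a9 e1 db ba 4b) = f4 50; tag = H(76 eb 57 c3 f4 50) = c1fe
m3: inner = H(1c 81 3d a9 fb b8 43 6b) = 97 4d; tag = H(76 eb 57 c3 97 4d) = 64fb ← matches

3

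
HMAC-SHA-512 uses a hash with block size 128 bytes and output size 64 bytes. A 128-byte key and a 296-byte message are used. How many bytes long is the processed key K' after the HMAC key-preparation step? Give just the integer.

Key is 128 ≤ 128 bytes, zero-padded: |K'| = 128.

128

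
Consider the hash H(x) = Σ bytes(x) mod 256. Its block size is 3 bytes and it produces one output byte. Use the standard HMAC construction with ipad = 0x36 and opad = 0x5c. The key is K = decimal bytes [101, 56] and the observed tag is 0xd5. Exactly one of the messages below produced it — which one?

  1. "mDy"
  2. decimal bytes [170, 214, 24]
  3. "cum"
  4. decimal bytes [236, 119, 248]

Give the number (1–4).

3

Key decimal bytes [101, 56] = 65 38 is 2 bytes ≤ B = 3; zero-pad to 3 bytes: K' = 65 38 00.
K' ⊕ ipad = 53 0e 36; K' ⊕ opad = 39 64 5c.
m1: inner = H(53 0e 36 6d 44 79) = c1; tag = H(39 64 5c c1) = ba
m2: inner = H(53 0e 36 aa d6 18) = 2f; tag = H(39 64 5c 2f) = 28
m3: inner = H(53 0e 36 63 75 6d) = dc; tag = H(39 64 5c dc) = d5 ← matches
m4: inner = H(53 0e 36 ec 77 f8) = f2; tag = H(39 64 5c f2) = eb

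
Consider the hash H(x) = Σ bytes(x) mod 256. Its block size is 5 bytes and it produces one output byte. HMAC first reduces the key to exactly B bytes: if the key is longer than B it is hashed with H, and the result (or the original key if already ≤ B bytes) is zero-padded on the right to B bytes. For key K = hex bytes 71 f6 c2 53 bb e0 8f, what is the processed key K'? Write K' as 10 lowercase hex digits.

a600000000

|K| = 7 > B = 5, so first hash the key.
H(K): sum = 113+246+194+83+187+224+143 = 1190; mod 256 = 166 → a6.
Zero-pad H(K) = a6 to 5 bytes: K' = a6 00 00 00 00.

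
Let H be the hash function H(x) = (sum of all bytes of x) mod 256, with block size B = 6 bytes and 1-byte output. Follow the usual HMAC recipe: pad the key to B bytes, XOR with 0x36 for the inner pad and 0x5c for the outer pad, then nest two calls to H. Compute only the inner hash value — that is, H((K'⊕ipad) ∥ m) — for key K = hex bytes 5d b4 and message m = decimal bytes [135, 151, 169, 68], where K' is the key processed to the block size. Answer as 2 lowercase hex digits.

Key hex bytes 5d b4 is 2 bytes ≤ B = 6; zero-pad to 6 bytes: K' = 5d b4 00 00 00 00.
K' ⊕ ipad = 6b 82 36 36 36 36.
Inner input = 6b 82 36 36 36 36 ∥ 87 97 a9 44.
Inner hash: sum = 107+130+54+54+54+54+135+151+169+68 = 976; mod 256 = 208 → d0.

d0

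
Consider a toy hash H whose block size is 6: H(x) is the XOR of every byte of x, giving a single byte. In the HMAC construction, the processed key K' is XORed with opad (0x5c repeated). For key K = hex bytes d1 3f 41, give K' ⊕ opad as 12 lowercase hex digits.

Key hex bytes d1 3f 41 is 3 bytes ≤ B = 6; zero-pad to 6 bytes: K' = d1 3f 41 00 00 00.
XOR each byte with 0x5c: d1⊕5c=8d, 3f⊕5c=63, 41⊕5c=1d, 00⊕5c=5c, 00⊕5c=5c, 00⊕5c=5c.

8d631d5c5c5c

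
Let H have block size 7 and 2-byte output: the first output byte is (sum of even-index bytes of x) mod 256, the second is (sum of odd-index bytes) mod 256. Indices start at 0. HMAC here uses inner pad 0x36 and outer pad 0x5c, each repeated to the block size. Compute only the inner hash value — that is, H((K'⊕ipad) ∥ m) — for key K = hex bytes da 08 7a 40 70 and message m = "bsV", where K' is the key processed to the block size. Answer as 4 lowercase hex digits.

27a2

Key hex bytes da 08 7a 40 70 is 5 bytes ≤ B = 7; zero-pad to 7 bytes: K' = da 08 7a 40 70 00 00.
K' ⊕ ipad = ec 3e 4c 76 46 36 36.
Inner input = ec 3e 4c 76 46 36 36 ∥ 62 73 56.
Inner hash: even-index sum = 551 mod 256 = 39; odd-index sum = 418 mod 256 = 162 → 27 a2.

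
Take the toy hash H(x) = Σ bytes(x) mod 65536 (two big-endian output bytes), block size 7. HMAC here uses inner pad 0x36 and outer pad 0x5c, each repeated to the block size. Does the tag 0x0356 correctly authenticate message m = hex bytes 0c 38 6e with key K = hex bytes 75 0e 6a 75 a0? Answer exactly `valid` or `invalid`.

Key hex bytes 75 0e 6a 75 a0 is 5 bytes ≤ B = 7; zero-pad to 7 bytes: K' = 75 0e 6a 75 a0 00 00.
K' ⊕ ipad = 43 38 5c 43 96 36 36; K' ⊕ opad = 29 52 36 29 fc 5c 5c.
Inner hash: sum = 67+56+92+67+150+54+54+12+56+110 = 718 → 02 ce.
Outer hash (recomputed tag): sum = 41+82+54+41+252+92+92+2+206 = 862 → 03 5e.
Recomputed tag = 035e; claimed = 0356 → mismatch.

invalid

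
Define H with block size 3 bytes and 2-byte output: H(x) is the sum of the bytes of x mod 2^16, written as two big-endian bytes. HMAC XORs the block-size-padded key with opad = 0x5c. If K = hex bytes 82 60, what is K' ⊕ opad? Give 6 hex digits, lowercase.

Key hex bytes 82 60 is 2 bytes ≤ B = 3; zero-pad to 3 bytes: K' = 82 60 00.
XOR each byte with 0x5c: 82⊕5c=de, 60⊕5c=3c, 00⊕5c=5c.

de3c5c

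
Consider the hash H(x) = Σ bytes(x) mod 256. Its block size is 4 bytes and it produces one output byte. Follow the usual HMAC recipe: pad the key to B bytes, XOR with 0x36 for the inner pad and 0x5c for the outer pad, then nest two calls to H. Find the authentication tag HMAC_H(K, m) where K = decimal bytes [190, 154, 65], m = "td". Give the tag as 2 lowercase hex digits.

Key decimal bytes [190, 154, 65] = be 9a 41 is 3 bytes ≤ B = 4; zero-pad to 4 bytes: K' = be 9a 41 00.
K' ⊕ ipad = 88 ac 77 36.  K' ⊕ opad = e2 c6 1d 5c.
Inner input = (K'⊕ipad) ∥ m = 88 ac 77 36 ∥ 74 64.
Inner hash: sum = 136+172+119+54+116+100 = 697; mod 256 = 185 → b9.
Outer input = (K'⊕opad) ∥ inner = e2 c6 1d 5c ∥ b9.
Outer hash (tag): sum = 226+198+29+92+185 = 730; mod 256 = 218 → da.

da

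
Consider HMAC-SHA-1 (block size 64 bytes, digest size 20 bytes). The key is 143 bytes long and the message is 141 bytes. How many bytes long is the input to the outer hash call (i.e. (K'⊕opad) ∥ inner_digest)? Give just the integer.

Key is 143 > 64 bytes, so it is hashed to 20 bytes then zero-padded to 64: |K'| = 64.
Outer input = (K'⊕opad) ∥ H(inner) → 64 + 20 = 84 bytes.

84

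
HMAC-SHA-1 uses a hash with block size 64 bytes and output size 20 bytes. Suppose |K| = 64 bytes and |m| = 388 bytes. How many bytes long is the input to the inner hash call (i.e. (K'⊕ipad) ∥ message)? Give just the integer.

Key is 64 ≤ 64 bytes, zero-padded: |K'| = 64.
Inner input = (K'⊕ipad) ∥ m → 64 + 388 = 452 bytes.

452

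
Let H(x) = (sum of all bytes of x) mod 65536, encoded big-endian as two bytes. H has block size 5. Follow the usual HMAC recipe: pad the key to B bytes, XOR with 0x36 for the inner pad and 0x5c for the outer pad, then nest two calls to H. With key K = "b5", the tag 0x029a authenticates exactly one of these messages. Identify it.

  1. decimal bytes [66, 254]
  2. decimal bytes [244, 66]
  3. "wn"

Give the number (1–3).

3

Key "b5" = 62 35 is 2 bytes ≤ B = 5; zero-pad to 5 bytes: K' = 62 35 00 00 00.
K' ⊕ ipad = 54 03 36 36 36; K' ⊕ opad = 3e 69 5c 5c 5c.
m1: inner = H(54 03 36 36 36 42 fe) = 02 39; tag = H(3e 69 5c 5c 5c 02 39) = 01f6
m2: inner = H(54 03 36 36 36 f4 42) = 02 2f; tag = H(3e 69 5c 5c 5c 02 2f) = 01ec
m3: inner = H(54 03 36 36 36 77 6e) = 01 de; tag = H(3e 69 5c 5c 5c 01 de) = 029a ← matches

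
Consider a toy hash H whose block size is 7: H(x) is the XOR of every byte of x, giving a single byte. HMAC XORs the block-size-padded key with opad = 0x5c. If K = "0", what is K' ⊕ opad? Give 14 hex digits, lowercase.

6c5c5c5c5c5c5c

Key "0" = 30 is 1 byte ≤ B = 7; zero-pad to 7 bytes: K' = 30 00 00 00 00 00 00.
XOR each byte with 0x5c: 30⊕5c=6c, 00⊕5c=5c, 00⊕5c=5c, 00⊕5c=5c, 00⊕5c=5c, 00⊕5c=5c, 00⊕5c=5c.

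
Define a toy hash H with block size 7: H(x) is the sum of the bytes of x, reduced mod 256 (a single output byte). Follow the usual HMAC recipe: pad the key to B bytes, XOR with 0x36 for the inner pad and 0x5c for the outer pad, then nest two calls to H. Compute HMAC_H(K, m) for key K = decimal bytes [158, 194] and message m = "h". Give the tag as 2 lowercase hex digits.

3e

Key decimal bytes [158, 194] = 9e c2 is 2 bytes ≤ B = 7; zero-pad to 7 bytes: K' = 9e c2 00 00 00 00 00.
K' ⊕ ipad = a8 f4 36 36 36 36 36.  K' ⊕ opad = c2 9e 5c 5c 5c 5c 5c.
Inner input = (K'⊕ipad) ∥ m = a8 f4 36 36 36 36 36 ∥ 68.
Inner hash: sum = 168+244+54+54+54+54+54+104 = 786; mod 256 = 18 → 12.
Outer input = (K'⊕opad) ∥ inner = c2 9e 5c 5c 5c 5c 5c ∥ 12.
Outer hash (tag): sum = 194+158+92+92+92+92+92+18 = 830; mod 256 = 62 → 3e.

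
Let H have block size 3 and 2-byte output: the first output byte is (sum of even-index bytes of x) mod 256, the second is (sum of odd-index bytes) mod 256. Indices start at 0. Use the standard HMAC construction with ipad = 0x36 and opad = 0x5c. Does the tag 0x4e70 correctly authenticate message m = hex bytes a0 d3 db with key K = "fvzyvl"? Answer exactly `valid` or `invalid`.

valid

Key "fvzyvl" = 66 76 7a 79 76 6c is 6 bytes > B = 3, so hash it first: H(key) = 56 5b, then zero-pad to 3 bytes: K' = 56 5b 00.
K' ⊕ ipad = 60 6d 36; K' ⊕ opad = 0a 07 5c.
Inner hash: even-index sum = 361 mod 256 = 105; odd-index sum = 488 mod 256 = 232 → 69 e8.
Outer hash (recomputed tag): even-index sum = 334 mod 256 = 78; odd-index sum = 112 mod 256 = 112 → 4e 70.
Recomputed tag = 4e70; claimed = 4e70 → match.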